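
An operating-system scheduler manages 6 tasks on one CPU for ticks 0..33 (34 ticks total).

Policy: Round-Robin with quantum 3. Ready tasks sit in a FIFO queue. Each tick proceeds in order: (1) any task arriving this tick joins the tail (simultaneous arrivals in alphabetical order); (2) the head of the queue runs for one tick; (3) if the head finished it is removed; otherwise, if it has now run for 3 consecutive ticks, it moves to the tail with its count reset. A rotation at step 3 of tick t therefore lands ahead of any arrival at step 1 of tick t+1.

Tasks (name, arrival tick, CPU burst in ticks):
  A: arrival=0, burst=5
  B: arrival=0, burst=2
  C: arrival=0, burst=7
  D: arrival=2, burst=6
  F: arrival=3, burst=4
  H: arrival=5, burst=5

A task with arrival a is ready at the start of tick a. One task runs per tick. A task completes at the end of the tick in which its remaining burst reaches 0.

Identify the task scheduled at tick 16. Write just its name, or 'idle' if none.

running at tick 16 = H

t=0: queue=[A,B,C] q_used=0 → run A
t=1: queue=[A,B,C] q_used=1 → run A
t=2: queue=[A,B,C,D] q_used=2 → run A
t=3: queue=[B,C,D,A,F] q_used=0 → run B
t=4: queue=[B,C,D,A,F] q_used=1 → run B
t=5: queue=[C,D,A,F,H] q_used=0 → run C
t=6: queue=[C,D,A,F,H] q_used=1 → run C
t=7: queue=[C,D,A,F,H] q_used=2 → run C
t=8: queue=[D,A,F,H,C] q_used=0 → run D
t=9: queue=[D,A,F,H,C] q_used=1 → run D
t=10: queue=[D,A,F,H,C] q_used=2 → run D
t=11: queue=[A,F,H,C,D] q_used=0 → run A
t=12: queue=[A,F,H,C,D] q_used=1 → run A
t=13: queue=[F,H,C,D] q_used=0 → run F
t=14: queue=[F,H,C,D] q_used=1 → run F
t=15: queue=[F,H,C,D] q_used=2 → run F
t=16: queue=[H,C,D,F] q_used=0 → run H
t=17: queue=[H,C,D,F] q_used=1 → run H
t=18: queue=[H,C,D,F] q_used=2 → run H
t=19: queue=[C,D,F,H] q_used=0 → run C
t=20: queue=[C,D,F,H] q_used=1 → run C
t=21: queue=[C,D,F,H] q_used=2 → run C
t=22: queue=[D,F,H,C] q_used=0 → run D
t=23: queue=[D,F,H,C] q_used=1 → run D
t=24: queue=[D,F,H,C] q_used=2 → run D
t=25: queue=[F,H,C] q_used=0 → run F
t=26: queue=[H,C] q_used=0 → run H
t=27: queue=[H,C] q_used=1 → run H
t=28: queue=[C] q_used=0 → run C
t=29: (idle)
t=30: (idle)
t=31: (idle)
t=32: (idle)
t=33: (idle)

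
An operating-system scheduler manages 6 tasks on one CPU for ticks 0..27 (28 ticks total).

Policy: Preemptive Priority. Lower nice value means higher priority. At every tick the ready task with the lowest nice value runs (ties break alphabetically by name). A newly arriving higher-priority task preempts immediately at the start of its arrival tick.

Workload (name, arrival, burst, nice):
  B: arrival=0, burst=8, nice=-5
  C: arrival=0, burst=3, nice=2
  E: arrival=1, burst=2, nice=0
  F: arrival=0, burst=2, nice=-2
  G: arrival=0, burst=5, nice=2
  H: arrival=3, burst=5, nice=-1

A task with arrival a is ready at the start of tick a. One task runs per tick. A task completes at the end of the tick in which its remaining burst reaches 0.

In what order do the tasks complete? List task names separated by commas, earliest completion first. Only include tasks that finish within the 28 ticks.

completion order = B, F, H, E, C, G

t=0: ready={B,C,F,G} → run B
t=1: ready={B,C,E,F,G} → run B
t=2: ready={B,C,E,F,G} → run B
t=3: ready={B,C,E,F,G,H} → run B
t=4: ready={B,C,E,F,G,H} → run B
t=5: ready={B,C,E,F,G,H} → run B
t=6: ready={B,C,E,F,G,H} → run B
t=7: ready={B,C,E,F,G,H} → run B
t=8: ready={C,E,F,G,H} → run F
t=9: ready={C,E,F,G,H} → run F
t=10: ready={C,E,G,H} → run H
t=11: ready={C,E,G,H} → run H
t=12: ready={C,E,G,H} → run H
t=13: ready={C,E,G,H} → run H
t=14: ready={C,E,G,H} → run H
t=15: ready={C,E,G} → run E
t=16: ready={C,E,G} → run E
t=17: ready={C,G} → run C
t=18: ready={C,G} → run C
t=19: ready={C,G} → run C
t=20: ready={G} → run G
t=21: ready={G} → run G
t=22: ready={G} → run G
t=23: ready={G} → run G
t=24: ready={G} → run G
t=25: (idle)
t=26: (idle)
t=27: (idle)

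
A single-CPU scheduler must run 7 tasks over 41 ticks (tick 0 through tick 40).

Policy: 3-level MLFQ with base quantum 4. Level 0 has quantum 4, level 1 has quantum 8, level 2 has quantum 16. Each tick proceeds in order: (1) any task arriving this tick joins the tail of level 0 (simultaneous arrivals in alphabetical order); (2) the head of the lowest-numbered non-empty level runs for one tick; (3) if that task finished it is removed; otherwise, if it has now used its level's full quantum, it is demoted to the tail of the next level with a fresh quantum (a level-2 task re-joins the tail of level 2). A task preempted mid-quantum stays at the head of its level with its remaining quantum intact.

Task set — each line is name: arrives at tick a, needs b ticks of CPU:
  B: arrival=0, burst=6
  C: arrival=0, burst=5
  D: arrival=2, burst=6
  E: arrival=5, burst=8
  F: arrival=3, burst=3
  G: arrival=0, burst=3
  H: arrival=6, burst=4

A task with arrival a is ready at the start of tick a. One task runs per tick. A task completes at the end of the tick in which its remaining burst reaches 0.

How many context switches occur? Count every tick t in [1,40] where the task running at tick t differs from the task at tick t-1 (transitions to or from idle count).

t=0: L0/L1/L2 = BCG/-/- → run B
t=1: L0/L1/L2 = BCG/-/- → run B
t=2: L0/L1/L2 = BCGD/-/- → run B
t=3: L0/L1/L2 = BCGDF/-/- → run B
t=4: L0/L1/L2 = CGDF/B/- → run C
t=5: L0/L1/L2 = CGDFE/B/- → run C
t=6: L0/L1/L2 = CGDFEH/B/- → run C
t=7: L0/L1/L2 = CGDFEH/B/- → run C
t=8: L0/L1/L2 = GDFEH/BC/- → run G
t=9: L0/L1/L2 = GDFEH/BC/- → run G
t=10: L0/L1/L2 = GDFEH/BC/- → run G
t=11: L0/L1/L2 = DFEH/BC/- → run D
t=12: L0/L1/L2 = DFEH/BC/- → run D
t=13: L0/L1/L2 = DFEH/BC/- → run D
t=14: L0/L1/L2 = DFEH/BC/- → run D
t=15: L0/L1/L2 = FEH/BCD/- → run F
t=16: L0/L1/L2 = FEH/BCD/- → run F
t=17: L0/L1/L2 = FEH/BCD/- → run F
t=18: L0/L1/L2 = EH/BCD/- → run E
t=19: L0/L1/L2 = EH/BCD/- → run E
t=20: L0/L1/L2 = EH/BCD/- → run E
t=21: L0/L1/L2 = EH/BCD/- → run E
t=22: L0/L1/L2 = H/BCDE/- → run H
t=23: L0/L1/L2 = H/BCDE/- → run H
t=24: L0/L1/L2 = H/BCDE/- → run H
t=25: L0/L1/L2 = H/BCDE/- → run H
t=26: L0/L1/L2 = -/BCDE/- → run B
t=27: L0/L1/L2 = -/BCDE/- → run B
t=28: L0/L1/L2 = -/CDE/- → run C
t=29: L0/L1/L2 = -/DE/- → run D
t=30: L0/L1/L2 = -/DE/- → run D
t=31: L0/L1/L2 = -/E/- → run E
t=32: L0/L1/L2 = -/E/- → run E
t=33: L0/L1/L2 = -/E/- → run E
t=34: L0/L1/L2 = -/E/- → run E
t=35: (idle)
t=36: (idle)
t=37: (idle)
t=38: (idle)
t=39: (idle)
t=40: (idle)

context switches = 11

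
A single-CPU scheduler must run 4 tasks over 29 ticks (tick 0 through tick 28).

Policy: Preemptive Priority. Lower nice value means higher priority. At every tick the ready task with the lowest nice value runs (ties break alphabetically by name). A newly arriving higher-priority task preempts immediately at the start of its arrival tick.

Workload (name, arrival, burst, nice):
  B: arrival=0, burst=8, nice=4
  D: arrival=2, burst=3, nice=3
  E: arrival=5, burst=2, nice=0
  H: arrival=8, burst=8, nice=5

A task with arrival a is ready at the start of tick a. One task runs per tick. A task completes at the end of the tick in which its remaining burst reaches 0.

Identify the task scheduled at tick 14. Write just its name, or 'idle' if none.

running at tick 14 = H

t=0: ready={B} → run B
t=1: ready={B} → run B
t=2: ready={B,D} → run D
t=3: ready={B,D} → run D
t=4: ready={B,D} → run D
t=5: ready={B,E} → run E
t=6: ready={B,E} → run E
t=7: ready={B} → run B
t=8: ready={B,H} → run B
t=9: ready={B,H} → run B
t=10: ready={B,H} → run B
t=11: ready={B,H} → run B
t=12: ready={B,H} → run B
t=13: ready={H} → run H
t=14: ready={H} → run H
t=15: ready={H} → run H
t=16: ready={H} → run H
t=17: ready={H} → run H
t=18: ready={H} → run H
t=19: ready={H} → run H
t=20: ready={H} → run H
t=21: (idle)
t=22: (idle)
t=23: (idle)
t=24: (idle)
t=25: (idle)
t=26: (idle)
t=27: (idle)
t=28: (idle)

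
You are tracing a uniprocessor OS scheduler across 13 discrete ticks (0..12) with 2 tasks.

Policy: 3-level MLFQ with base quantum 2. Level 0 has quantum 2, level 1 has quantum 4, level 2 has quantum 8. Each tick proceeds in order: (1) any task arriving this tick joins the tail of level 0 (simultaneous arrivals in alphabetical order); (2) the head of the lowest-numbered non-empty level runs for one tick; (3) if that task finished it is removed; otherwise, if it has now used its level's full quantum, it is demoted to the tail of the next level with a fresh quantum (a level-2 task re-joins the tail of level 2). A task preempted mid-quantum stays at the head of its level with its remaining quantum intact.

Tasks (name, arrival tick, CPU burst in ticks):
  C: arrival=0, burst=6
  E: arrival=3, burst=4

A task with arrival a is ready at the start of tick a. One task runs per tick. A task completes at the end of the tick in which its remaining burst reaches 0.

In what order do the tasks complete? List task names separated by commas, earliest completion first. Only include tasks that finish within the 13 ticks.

t=0: L0/L1/L2 = C/-/- → run C
t=1: L0/L1/L2 = C/-/- → run C
t=2: L0/L1/L2 = -/C/- → run C
t=3: L0/L1/L2 = E/C/- → run E
t=4: L0/L1/L2 = E/C/- → run E
t=5: L0/L1/L2 = -/CE/- → run C
t=6: L0/L1/L2 = -/CE/- → run C
t=7: L0/L1/L2 = -/CE/- → run C
t=8: L0/L1/L2 = -/E/- → run E
t=9: L0/L1/L2 = -/E/- → run E
t=10: (idle)
t=11: (idle)
t=12: (idle)

completion order = C, E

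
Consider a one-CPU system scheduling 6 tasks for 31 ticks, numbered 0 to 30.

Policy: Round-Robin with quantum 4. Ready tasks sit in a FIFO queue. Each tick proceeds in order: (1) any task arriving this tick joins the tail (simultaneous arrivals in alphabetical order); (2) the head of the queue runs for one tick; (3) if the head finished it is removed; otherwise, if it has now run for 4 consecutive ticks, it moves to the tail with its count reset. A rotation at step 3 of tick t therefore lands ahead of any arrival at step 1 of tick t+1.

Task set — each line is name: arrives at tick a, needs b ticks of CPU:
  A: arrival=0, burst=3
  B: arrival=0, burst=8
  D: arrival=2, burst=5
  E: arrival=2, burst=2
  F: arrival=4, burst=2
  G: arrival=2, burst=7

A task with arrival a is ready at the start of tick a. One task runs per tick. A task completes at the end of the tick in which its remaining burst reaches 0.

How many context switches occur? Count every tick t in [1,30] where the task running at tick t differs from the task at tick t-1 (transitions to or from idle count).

context switches = 9

t=0: queue=[A,B] q_used=0 → run A
t=1: queue=[A,B] q_used=1 → run A
t=2: queue=[A,B,D,E,G] q_used=2 → run A
t=3: queue=[B,D,E,G] q_used=0 → run B
t=4: queue=[B,D,E,G,F] q_used=1 → run B
t=5: queue=[B,D,E,G,F] q_used=2 → run B
t=6: queue=[B,D,E,G,F] q_used=3 → run B
t=7: queue=[D,E,G,F,B] q_used=0 → run D
t=8: queue=[D,E,G,F,B] q_used=1 → run D
t=9: queue=[D,E,G,F,B] q_used=2 → run D
t=10: queue=[D,E,G,F,B] q_used=3 → run D
t=11: queue=[E,G,F,B,D] q_used=0 → run E
t=12: queue=[E,G,F,B,D] q_used=1 → run E
t=13: queue=[G,F,B,D] q_used=0 → run G
t=14: queue=[G,F,B,D] q_used=1 → run G
t=15: queue=[G,F,B,D] q_used=2 → run G
t=16: queue=[G,F,B,D] q_used=3 → run G
t=17: queue=[F,B,D,G] q_used=0 → run F
t=18: queue=[F,B,D,G] q_used=1 → run F
t=19: queue=[B,D,G] q_used=0 → run B
t=20: queue=[B,D,G] q_used=1 → run B
t=21: queue=[B,D,G] q_used=2 → run B
t=22: queue=[B,D,G] q_used=3 → run B
t=23: queue=[D,G] q_used=0 → run D
t=24: queue=[G] q_used=0 → run G
t=25: queue=[G] q_used=1 → run G
t=26: queue=[G] q_used=2 → run G
t=27: (idle)
t=28: (idle)
t=29: (idle)
t=30: (idle)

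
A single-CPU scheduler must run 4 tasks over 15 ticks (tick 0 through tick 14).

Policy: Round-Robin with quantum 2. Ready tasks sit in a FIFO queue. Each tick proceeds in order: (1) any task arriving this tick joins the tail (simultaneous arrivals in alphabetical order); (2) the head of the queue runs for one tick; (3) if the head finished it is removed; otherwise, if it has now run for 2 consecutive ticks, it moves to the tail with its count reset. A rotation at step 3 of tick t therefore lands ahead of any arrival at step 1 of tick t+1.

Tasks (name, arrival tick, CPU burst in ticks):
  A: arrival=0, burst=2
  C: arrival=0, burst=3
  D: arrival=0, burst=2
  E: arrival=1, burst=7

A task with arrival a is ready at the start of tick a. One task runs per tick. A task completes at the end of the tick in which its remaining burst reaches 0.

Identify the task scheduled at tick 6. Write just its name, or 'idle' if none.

t=0: queue=[A,C,D] q_used=0 → run A
t=1: queue=[A,C,D,E] q_used=1 → run A
t=2: queue=[C,D,E] q_used=0 → run C
t=3: queue=[C,D,E] q_used=1 → run C
t=4: queue=[D,E,C] q_used=0 → run D
t=5: queue=[D,E,C] q_used=1 → run D
t=6: queue=[E,C] q_used=0 → run E
t=7: queue=[E,C] q_used=1 → run E
t=8: queue=[C,E] q_used=0 → run C
t=9: queue=[E] q_used=0 → run E
t=10: queue=[E] q_used=1 → run E
t=11: queue=[E] q_used=0 → run E
t=12: queue=[E] q_used=1 → run E
t=13: queue=[E] q_used=0 → run E
t=14: (idle)

running at tick 6 = E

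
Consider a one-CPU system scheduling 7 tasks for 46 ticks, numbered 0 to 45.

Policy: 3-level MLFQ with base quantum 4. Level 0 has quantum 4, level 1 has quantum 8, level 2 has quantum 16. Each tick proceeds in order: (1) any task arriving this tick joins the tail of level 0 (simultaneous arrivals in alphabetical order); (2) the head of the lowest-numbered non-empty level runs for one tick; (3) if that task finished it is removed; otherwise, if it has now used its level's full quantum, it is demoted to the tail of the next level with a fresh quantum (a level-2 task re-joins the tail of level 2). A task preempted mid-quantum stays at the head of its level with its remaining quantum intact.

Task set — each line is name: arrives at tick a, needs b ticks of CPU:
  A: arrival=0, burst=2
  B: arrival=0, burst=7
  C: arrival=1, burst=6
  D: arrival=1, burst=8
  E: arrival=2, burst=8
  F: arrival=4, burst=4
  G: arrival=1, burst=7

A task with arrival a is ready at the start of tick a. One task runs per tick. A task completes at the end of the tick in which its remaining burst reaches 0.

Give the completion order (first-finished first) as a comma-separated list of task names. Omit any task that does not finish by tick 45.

t=0: L0/L1/L2 = AB/-/- → run A
t=1: L0/L1/L2 = ABCDG/-/- → run A
t=2: L0/L1/L2 = BCDGE/-/- → run B
t=3: L0/L1/L2 = BCDGE/-/- → run B
t=4: L0/L1/L2 = BCDGEF/-/- → run B
t=5: L0/L1/L2 = BCDGEF/-/- → run B
t=6: L0/L1/L2 = CDGEF/B/- → run C
t=7: L0/L1/L2 = CDGEF/B/- → run C
t=8: L0/L1/L2 = CDGEF/B/- → run C
t=9: L0/L1/L2 = CDGEF/B/- → run C
t=10: L0/L1/L2 = DGEF/BC/- → run D
t=11: L0/L1/L2 = DGEF/BC/- → run D
t=12: L0/L1/L2 = DGEF/BC/- → run D
t=13: L0/L1/L2 = DGEF/BC/- → run D
t=14: L0/L1/L2 = GEF/BCD/- → run G
t=15: L0/L1/L2 = GEF/BCD/- → run G
t=16: L0/L1/L2 = GEF/BCD/- → run G
t=17: L0/L1/L2 = GEF/BCD/- → run G
t=18: L0/L1/L2 = EF/BCDG/- → run E
t=19: L0/L1/L2 = EF/BCDG/- → run E
t=20: L0/L1/L2 = EF/BCDG/- → run E
t=21: L0/L1/L2 = EF/BCDG/- → run E
t=22: L0/L1/L2 = F/BCDGE/- → run F
t=23: L0/L1/L2 = F/BCDGE/- → run F
t=24: L0/L1/L2 = F/BCDGE/- → run F
t=25: L0/L1/L2 = F/BCDGE/- → run F
t=26: L0/L1/L2 = -/BCDGE/- → run B
t=27: L0/L1/L2 = -/BCDGE/- → run B
t=28: L0/L1/L2 = -/BCDGE/- → run B
t=29: L0/L1/L2 = -/CDGE/- → run C
t=30: L0/L1/L2 = -/CDGE/- → run C
t=31: L0/L1/L2 = -/DGE/- → run D
t=32: L0/L1/L2 = -/DGE/- → run D
t=33: L0/L1/L2 = -/DGE/- → run D
t=34: L0/L1/L2 = -/DGE/- → run D
t=35: L0/L1/L2 = -/GE/- → run G
t=36: L0/L1/L2 = -/GE/- → run G
t=37: L0/L1/L2 = -/GE/- → run G
t=38: L0/L1/L2 = -/E/- → run E
t=39: L0/L1/L2 = -/E/- → run E
t=40: L0/L1/L2 = -/E/- → run E
t=41: L0/L1/L2 = -/E/- → run E
t=42: (idle)
t=43: (idle)
t=44: (idle)
t=45: (idle)

completion order = A, F, B, C, D, G, E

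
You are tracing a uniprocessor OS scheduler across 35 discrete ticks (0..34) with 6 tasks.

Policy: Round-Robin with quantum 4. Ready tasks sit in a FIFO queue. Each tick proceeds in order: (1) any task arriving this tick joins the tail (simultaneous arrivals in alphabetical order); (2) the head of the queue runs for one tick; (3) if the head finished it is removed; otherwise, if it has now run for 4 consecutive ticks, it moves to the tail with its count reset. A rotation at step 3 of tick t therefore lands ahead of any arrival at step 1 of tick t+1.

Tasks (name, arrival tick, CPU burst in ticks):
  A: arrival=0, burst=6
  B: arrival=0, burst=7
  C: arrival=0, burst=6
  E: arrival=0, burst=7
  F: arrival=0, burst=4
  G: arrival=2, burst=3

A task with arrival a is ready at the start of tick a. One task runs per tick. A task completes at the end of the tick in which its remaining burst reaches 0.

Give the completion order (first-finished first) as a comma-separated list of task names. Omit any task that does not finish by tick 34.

t=0: queue=[A,B,C,E,F] q_used=0 → run A
t=1: queue=[A,B,C,E,F] q_used=1 → run A
t=2: queue=[A,B,C,E,F,G] q_used=2 → run A
t=3: queue=[A,B,C,E,F,G] q_used=3 → run A
t=4: queue=[B,C,E,F,G,A] q_used=0 → run B
t=5: queue=[B,C,E,F,G,A] q_used=1 → run B
t=6: queue=[B,C,E,F,G,A] q_used=2 → run B
t=7: queue=[B,C,E,F,G,A] q_used=3 → run B
t=8: queue=[C,E,F,G,A,B] q_used=0 → run C
t=9: queue=[C,E,F,G,A,B] q_used=1 → run C
t=10: queue=[C,E,F,G,A,B] q_used=2 → run C
t=11: queue=[C,E,F,G,A,B] q_used=3 → run C
t=12: queue=[E,F,G,A,B,C] q_used=0 → run E
t=13: queue=[E,F,G,A,B,C] q_used=1 → run E
t=14: queue=[E,F,G,A,B,C] q_used=2 → run E
t=15: queue=[E,F,G,A,B,C] q_used=3 → run E
t=16: queue=[F,G,A,B,C,E] q_used=0 → run F
t=17: queue=[F,G,A,B,C,E] q_used=1 → run F
t=18: queue=[F,G,A,B,C,E] q_used=2 → run F
t=19: queue=[F,G,A,B,C,E] q_used=3 → run F
t=20: queue=[G,A,B,C,E] q_used=0 → run G
t=21: queue=[G,A,B,C,E] q_used=1 → run G
t=22: queue=[G,A,B,C,E] q_used=2 → run G
t=23: queue=[A,B,C,E] q_used=0 → run A
t=24: queue=[A,B,C,E] q_used=1 → run A
t=25: queue=[B,C,E] q_used=0 → run B
t=26: queue=[B,C,E] q_used=1 → run B
t=27: queue=[B,C,E] q_used=2 → run B
t=28: queue=[C,E] q_used=0 → run C
t=29: queue=[C,E] q_used=1 → run C
t=30: queue=[E] q_used=0 → run E
t=31: queue=[E] q_used=1 → run E
t=32: queue=[E] q_used=2 → run E
t=33: (idle)
t=34: (idle)

completion order = F, G, A, B, C, E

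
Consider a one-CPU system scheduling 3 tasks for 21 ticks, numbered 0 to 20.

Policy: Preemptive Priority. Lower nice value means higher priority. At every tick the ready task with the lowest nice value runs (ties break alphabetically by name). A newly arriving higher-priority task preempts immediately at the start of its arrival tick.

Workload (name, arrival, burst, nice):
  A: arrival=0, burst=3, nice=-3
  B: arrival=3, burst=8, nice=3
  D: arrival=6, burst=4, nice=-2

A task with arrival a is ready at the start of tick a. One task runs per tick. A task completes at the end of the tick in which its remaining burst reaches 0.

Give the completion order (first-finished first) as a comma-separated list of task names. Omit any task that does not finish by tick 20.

completion order = A, D, B

t=0: ready={A} → run A
t=1: ready={A} → run A
t=2: ready={A} → run A
t=3: ready={B} → run B
t=4: ready={B} → run B
t=5: ready={B} → run B
t=6: ready={B,D} → run D
t=7: ready={B,D} → run D
t=8: ready={B,D} → run D
t=9: ready={B,D} → run D
t=10: ready={B} → run B
t=11: ready={B} → run B
t=12: ready={B} → run B
t=13: ready={B} → run B
t=14: ready={B} → run B
t=15: (idle)
t=16: (idle)
t=17: (idle)
t=18: (idle)
t=19: (idle)
t=20: (idle)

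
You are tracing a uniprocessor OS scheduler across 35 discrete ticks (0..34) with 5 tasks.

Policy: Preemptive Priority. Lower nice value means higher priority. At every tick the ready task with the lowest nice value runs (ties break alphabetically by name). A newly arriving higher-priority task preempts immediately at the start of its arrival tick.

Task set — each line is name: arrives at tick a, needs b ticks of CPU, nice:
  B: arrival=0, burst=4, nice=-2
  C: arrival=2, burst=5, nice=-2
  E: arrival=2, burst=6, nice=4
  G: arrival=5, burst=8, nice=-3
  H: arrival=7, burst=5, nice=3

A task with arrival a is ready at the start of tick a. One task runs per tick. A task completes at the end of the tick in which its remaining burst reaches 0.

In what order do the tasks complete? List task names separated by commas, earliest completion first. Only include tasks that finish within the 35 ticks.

t=0: ready={B} → run B
t=1: ready={B} → run B
t=2: ready={B,C,E} → run B
t=3: ready={B,C,E} → run B
t=4: ready={C,E} → run C
t=5: ready={C,E,G} → run G
t=6: ready={C,E,G} → run G
t=7: ready={C,E,G,H} → run G
t=8: ready={C,E,G,H} → run G
t=9: ready={C,E,G,H} → run G
t=10: ready={C,E,G,H} → run G
t=11: ready={C,E,G,H} → run G
t=12: ready={C,E,G,H} → run G
t=13: ready={C,E,H} → run C
t=14: ready={C,E,H} → run C
t=15: ready={C,E,H} → run C
t=16: ready={C,E,H} → run C
t=17: ready={E,H} → run H
t=18: ready={E,H} → run H
t=19: ready={E,H} → run H
t=20: ready={E,H} → run H
t=21: ready={E,H} → run H
t=22: ready={E} → run E
t=23: ready={E} → run E
t=24: ready={E} → run E
t=25: ready={E} → run E
t=26: ready={E} → run E
t=27: ready={E} → run E
t=28: (idle)
t=29: (idle)
t=30: (idle)
t=31: (idle)
t=32: (idle)
t=33: (idle)
t=34: (idle)

completion order = B, G, C, H, E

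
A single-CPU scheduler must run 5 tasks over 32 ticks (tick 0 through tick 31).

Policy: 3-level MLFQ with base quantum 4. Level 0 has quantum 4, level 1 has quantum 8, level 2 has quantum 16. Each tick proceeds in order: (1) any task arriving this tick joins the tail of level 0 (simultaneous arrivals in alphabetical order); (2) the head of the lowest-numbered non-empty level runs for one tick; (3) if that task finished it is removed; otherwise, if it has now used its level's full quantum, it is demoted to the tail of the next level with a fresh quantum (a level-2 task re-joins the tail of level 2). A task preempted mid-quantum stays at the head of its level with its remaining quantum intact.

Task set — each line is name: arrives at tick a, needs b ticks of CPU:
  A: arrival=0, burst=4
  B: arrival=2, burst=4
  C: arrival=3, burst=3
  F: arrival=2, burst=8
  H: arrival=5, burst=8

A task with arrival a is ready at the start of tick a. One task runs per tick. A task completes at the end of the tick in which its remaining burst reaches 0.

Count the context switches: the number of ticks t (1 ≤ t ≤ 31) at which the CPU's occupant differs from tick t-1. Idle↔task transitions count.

context switches = 7

t=0: L0/L1/L2 = A/-/- → run A
t=1: L0/L1/L2 = A/-/- → run A
t=2: L0/L1/L2 = ABF/-/- → run A
t=3: L0/L1/L2 = ABFC/-/- → run A
t=4: L0/L1/L2 = BFC/-/- → run B
t=5: L0/L1/L2 = BFCH/-/- → run B
t=6: L0/L1/L2 = BFCH/-/- → run B
t=7: L0/L1/L2 = BFCH/-/- → run B
t=8: L0/L1/L2 = FCH/-/- → run F
t=9: L0/L1/L2 = FCH/-/- → run F
t=10: L0/L1/L2 = FCH/-/- → run F
t=11: L0/L1/L2 = FCH/-/- → run F
t=12: L0/L1/L2 = CH/F/- → run C
t=13: L0/L1/L2 = CH/F/- → run C
t=14: L0/L1/L2 = CH/F/- → run C
t=15: L0/L1/L2 = H/F/- → run H
t=16: L0/L1/L2 = H/F/- → run H
t=17: L0/L1/L2 = H/F/- → run H
t=18: L0/L1/L2 = H/F/- → run H
t=19: L0/L1/L2 = -/FH/- → run F
t=20: L0/L1/L2 = -/FH/- → run F
t=21: L0/L1/L2 = -/FH/- → run F
t=22: L0/L1/L2 = -/FH/- → run F
t=23: L0/L1/L2 = -/H/- → run H
t=24: L0/L1/L2 = -/H/- → run H
t=25: L0/L1/L2 = -/H/- → run H
t=26: L0/L1/L2 = -/H/- → run H
t=27: (idle)
t=28: (idle)
t=29: (idle)
t=30: (idle)
t=31: (idle)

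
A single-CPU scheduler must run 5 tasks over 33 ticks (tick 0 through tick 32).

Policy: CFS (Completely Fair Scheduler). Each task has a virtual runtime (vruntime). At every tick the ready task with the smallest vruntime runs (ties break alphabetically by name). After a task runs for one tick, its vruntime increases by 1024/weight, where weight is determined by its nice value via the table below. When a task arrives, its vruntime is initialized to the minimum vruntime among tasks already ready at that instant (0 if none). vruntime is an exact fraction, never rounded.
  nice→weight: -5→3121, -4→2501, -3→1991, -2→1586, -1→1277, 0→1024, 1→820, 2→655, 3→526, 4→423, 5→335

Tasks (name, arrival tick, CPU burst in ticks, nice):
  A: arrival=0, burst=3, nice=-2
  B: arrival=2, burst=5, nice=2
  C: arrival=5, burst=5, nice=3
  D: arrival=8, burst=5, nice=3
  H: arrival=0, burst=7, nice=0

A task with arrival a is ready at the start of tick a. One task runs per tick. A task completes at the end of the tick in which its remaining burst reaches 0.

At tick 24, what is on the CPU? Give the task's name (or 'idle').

running at tick 24 = D

t=0: vr[A=0 H=0] → run A
t=1: vr[A=512/793 H=0] → run H
t=2: vr[A=512/793 B=512/793 H=1] → run A
t=3: vr[A=1024/793 B=512/793 H=1] → run B
t=4: vr[A=1024/793 B=1147392/519415 H=1] → run H
t=5: vr[A=1024/793 B=1147392/519415 C=1024/793 H=2] → run A
t=6: vr[B=1147392/519415 C=1024/793 H=2] → run C
t=7: vr[B=1147392/519415 C=675328/208559 H=2] → run H
t=8: vr[B=1147392/519415 C=675328/208559 D=1147392/519415 H=3] → run B
t=9: vr[B=1959424/519415 C=675328/208559 D=1147392/519415 H=3] → run D
t=10: vr[B=1959424/519415 C=675328/208559 D=567704576/136606145 H=3] → run H
t=11: vr[B=1959424/519415 C=675328/208559 D=567704576/136606145 H=4] → run C
t=12: vr[B=1959424/519415 C=1081344/208559 D=567704576/136606145 H=4] → run B
t=13: vr[B=2771456/519415 C=1081344/208559 D=567704576/136606145 H=4] → run H
t=14: vr[B=2771456/519415 C=1081344/208559 D=567704576/136606145 H=5] → run D
t=15: vr[B=2771456/519415 C=1081344/208559 D=833645056/136606145 H=5] → run H
t=16: vr[B=2771456/519415 C=1081344/208559 D=833645056/136606145 H=6] → run C
t=17: vr[B=2771456/519415 C=1487360/208559 D=833645056/136606145 H=6] → run B
t=18: vr[B=3583488/519415 C=1487360/208559 D=833645056/136606145 H=6] → run H
t=19: vr[B=3583488/519415 C=1487360/208559 D=833645056/136606145] → run D
t=20: vr[B=3583488/519415 C=1487360/208559 D=1099585536/136606145] → run B
t=21: vr[C=1487360/208559 D=1099585536/136606145] → run C
t=22: vr[C=1893376/208559 D=1099585536/136606145] → run D
t=23: vr[C=1893376/208559 D=1365526016/136606145] → run C
t=24: vr[D=1365526016/136606145] → run D
t=25: (idle)
t=26: (idle)
t=27: (idle)
t=28: (idle)
t=29: (idle)
t=30: (idle)
t=31: (idle)
t=32: (idle)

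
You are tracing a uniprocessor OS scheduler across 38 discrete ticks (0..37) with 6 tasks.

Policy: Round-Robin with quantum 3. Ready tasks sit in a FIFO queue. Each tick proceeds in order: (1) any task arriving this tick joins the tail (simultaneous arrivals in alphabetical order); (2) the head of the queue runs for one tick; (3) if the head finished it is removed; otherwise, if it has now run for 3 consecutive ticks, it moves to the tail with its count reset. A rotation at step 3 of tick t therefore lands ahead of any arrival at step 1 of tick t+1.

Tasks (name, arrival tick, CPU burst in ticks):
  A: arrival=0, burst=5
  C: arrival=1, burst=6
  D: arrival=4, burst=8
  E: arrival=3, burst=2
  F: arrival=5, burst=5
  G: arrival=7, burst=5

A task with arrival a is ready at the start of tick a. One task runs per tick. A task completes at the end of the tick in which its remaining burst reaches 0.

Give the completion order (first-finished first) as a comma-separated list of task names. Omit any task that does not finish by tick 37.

t=0: queue=[A] q_used=0 → run A
t=1: queue=[A,C] q_used=1 → run A
t=2: queue=[A,C] q_used=2 → run A
t=3: queue=[C,A,E] q_used=0 → run C
t=4: queue=[C,A,E,D] q_used=1 → run C
t=5: queue=[C,A,E,D,F] q_used=2 → run C
t=6: queue=[A,E,D,F,C] q_used=0 → run A
t=7: queue=[A,E,D,F,C,G] q_used=1 → run A
t=8: queue=[E,D,F,C,G] q_used=0 → run E
t=9: queue=[E,D,F,C,G] q_used=1 → run E
t=10: queue=[D,F,C,G] q_used=0 → run D
t=11: queue=[D,F,C,G] q_used=1 → run D
t=12: queue=[D,F,C,G] q_used=2 → run D
t=13: queue=[F,C,G,D] q_used=0 → run F
t=14: queue=[F,C,G,D] q_used=1 → run F
t=15: queue=[F,C,G,D] q_used=2 → run F
t=16: queue=[C,G,D,F] q_used=0 → run C
t=17: queue=[C,G,D,F] q_used=1 → run C
t=18: queue=[C,G,D,F] q_used=2 → run C
t=19: queue=[G,D,F] q_used=0 → run G
t=20: queue=[G,D,F] q_used=1 → run G
t=21: queue=[G,D,F] q_used=2 → run G
t=22: queue=[D,F,G] q_used=0 → run D
t=23: queue=[D,F,G] q_used=1 → run D
t=24: queue=[D,F,G] q_used=2 → run D
t=25: queue=[F,G,D] q_used=0 → run F
t=26: queue=[F,G,D] q_used=1 → run F
t=27: queue=[G,D] q_used=0 → run G
t=28: queue=[G,D] q_used=1 → run G
t=29: queue=[D] q_used=0 → run D
t=30: queue=[D] q_used=1 → run D
t=31: (idle)
t=32: (idle)
t=33: (idle)
t=34: (idle)
t=35: (idle)
t=36: (idle)
t=37: (idle)

completion order = A, E, C, F, G, D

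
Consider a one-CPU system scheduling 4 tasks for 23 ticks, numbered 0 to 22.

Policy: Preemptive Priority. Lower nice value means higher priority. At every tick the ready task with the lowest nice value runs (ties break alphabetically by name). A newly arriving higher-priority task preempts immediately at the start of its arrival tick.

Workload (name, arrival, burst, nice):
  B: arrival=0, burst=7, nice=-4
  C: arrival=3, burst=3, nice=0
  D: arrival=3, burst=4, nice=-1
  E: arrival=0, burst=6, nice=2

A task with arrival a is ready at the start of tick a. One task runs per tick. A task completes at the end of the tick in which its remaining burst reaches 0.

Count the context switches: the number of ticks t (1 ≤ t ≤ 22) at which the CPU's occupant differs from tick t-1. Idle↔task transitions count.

context switches = 4

t=0: ready={B,E} → run B
t=1: ready={B,E} → run B
t=2: ready={B,E} → run B
t=3: ready={B,C,D,E} → run B
t=4: ready={B,C,D,E} → run B
t=5: ready={B,C,D,E} → run B
t=6: ready={B,C,D,E} → run B
t=7: ready={C,D,E} → run D
t=8: ready={C,D,E} → run D
t=9: ready={C,D,E} → run D
t=10: ready={C,D,E} → run D
t=11: ready={C,E} → run C
t=12: ready={C,E} → run C
t=13: ready={C,E} → run C
t=14: ready={E} → run E
t=15: ready={E} → run E
t=16: ready={E} → run E
t=17: ready={E} → run E
t=18: ready={E} → run E
t=19: ready={E} → run E
t=20: (idle)
t=21: (idle)
t=22: (idle)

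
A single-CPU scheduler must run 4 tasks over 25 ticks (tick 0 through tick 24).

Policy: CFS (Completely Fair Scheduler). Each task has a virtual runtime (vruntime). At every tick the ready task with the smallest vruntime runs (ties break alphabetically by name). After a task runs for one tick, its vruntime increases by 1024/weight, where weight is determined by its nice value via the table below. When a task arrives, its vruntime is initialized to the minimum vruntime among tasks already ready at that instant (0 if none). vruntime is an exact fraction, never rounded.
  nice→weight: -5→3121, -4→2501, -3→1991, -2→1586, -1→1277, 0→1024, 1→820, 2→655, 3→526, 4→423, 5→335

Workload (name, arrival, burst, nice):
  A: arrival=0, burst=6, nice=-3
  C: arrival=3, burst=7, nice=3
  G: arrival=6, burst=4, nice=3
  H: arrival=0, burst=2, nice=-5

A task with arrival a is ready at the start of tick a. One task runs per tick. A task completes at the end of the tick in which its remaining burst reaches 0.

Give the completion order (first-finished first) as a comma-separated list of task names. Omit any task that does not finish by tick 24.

completion order = H, A, G, C

t=0: vr[A=0 H=0] → run A
t=1: vr[A=1024/1991 H=0] → run H
t=2: vr[A=1024/1991 H=1024/3121] → run H
t=3: vr[A=1024/1991 C=1024/1991] → run A
t=4: vr[A=2048/1991 C=1024/1991] → run C
t=5: vr[A=2048/1991 C=1288704/523633] → run A
t=6: vr[A=3072/1991 C=1288704/523633 G=3072/1991] → run A
t=7: vr[A=4096/1991 C=1288704/523633 G=3072/1991] → run G
t=8: vr[A=4096/1991 C=1288704/523633 G=1827328/523633] → run A
t=9: vr[A=5120/1991 C=1288704/523633 G=1827328/523633] → run C
t=10: vr[A=5120/1991 C=2308096/523633 G=1827328/523633] → run A
t=11: vr[C=2308096/523633 G=1827328/523633] → run G
t=12: vr[C=2308096/523633 G=2846720/523633] → run C
t=13: vr[C=3327488/523633 G=2846720/523633] → run G
t=14: vr[C=3327488/523633 G=3866112/523633] → run C
t=15: vr[C=4346880/523633 G=3866112/523633] → run G
t=16: vr[C=4346880/523633] → run C
t=17: vr[C=5366272/523633] → run C
t=18: vr[C=6385664/523633] → run C
t=19: (idle)
t=20: (idle)
t=21: (idle)
t=22: (idle)
t=23: (idle)
t=24: (idle)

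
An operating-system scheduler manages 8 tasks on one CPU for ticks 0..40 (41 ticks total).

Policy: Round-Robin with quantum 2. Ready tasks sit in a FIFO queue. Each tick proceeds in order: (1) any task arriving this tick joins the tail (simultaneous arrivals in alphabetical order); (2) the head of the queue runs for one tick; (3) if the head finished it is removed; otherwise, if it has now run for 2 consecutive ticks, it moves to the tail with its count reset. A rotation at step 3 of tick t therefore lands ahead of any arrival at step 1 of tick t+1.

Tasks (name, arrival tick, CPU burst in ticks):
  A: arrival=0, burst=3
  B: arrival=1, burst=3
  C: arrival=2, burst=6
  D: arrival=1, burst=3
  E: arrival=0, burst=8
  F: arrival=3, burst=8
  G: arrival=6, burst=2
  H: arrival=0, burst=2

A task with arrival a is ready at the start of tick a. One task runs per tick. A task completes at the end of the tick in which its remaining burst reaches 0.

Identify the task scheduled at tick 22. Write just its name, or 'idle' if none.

running at tick 22 = C

t=0: queue=[A,E,H] q_used=0 → run A
t=1: queue=[A,E,H,B,D] q_used=1 → run A
t=2: queue=[E,H,B,D,A,C] q_used=0 → run E
t=3: queue=[E,H,B,D,A,C,F] q_used=1 → run E
t=4: queue=[H,B,D,A,C,F,E] q_used=0 → run H
t=5: queue=[H,B,D,A,C,F,E] q_used=1 → run H
t=6: queue=[B,D,A,C,F,E,G] q_used=0 → run B
t=7: queue=[B,D,A,C,F,E,G] q_used=1 → run B
t=8: queue=[D,A,C,F,E,G,B] q_used=0 → run D
t=9: queue=[D,A,C,F,E,G,B] q_used=1 → run D
t=10: queue=[A,C,F,E,G,B,D] q_used=0 → run A
t=11: queue=[C,F,E,G,B,D] q_used=0 → run C
t=12: queue=[C,F,E,G,B,D] q_used=1 → run C
t=13: queue=[F,E,G,B,D,C] q_used=0 → run F
t=14: queue=[F,E,G,B,D,C] q_used=1 → run F
t=15: queue=[E,G,B,D,C,F] q_used=0 → run E
t=16: queue=[E,G,B,D,C,F] q_used=1 → run E
t=17: queue=[G,B,D,C,F,E] q_used=0 → run G
t=18: queue=[G,B,D,C,F,E] q_used=1 → run G
t=19: queue=[B,D,C,F,E] q_used=0 → run B
t=20: queue=[D,C,F,E] q_used=0 → run D
t=21: queue=[C,F,E] q_used=0 → run C
t=22: queue=[C,F,E] q_used=1 → run C
t=23: queue=[F,E,C] q_used=0 → run F
t=24: queue=[F,E,C] q_used=1 → run F
t=25: queue=[E,C,F] q_used=0 → run E
t=26: queue=[E,C,F] q_used=1 → run E
t=27: queue=[C,F,E] q_used=0 → run C
t=28: queue=[C,F,E] q_used=1 → run C
t=29: queue=[F,E] q_used=0 → run F
t=30: queue=[F,E] q_used=1 → run F
t=31: queue=[E,F] q_used=0 → run E
t=32: queue=[E,F] q_used=1 → run E
t=33: queue=[F] q_used=0 → run F
t=34: queue=[F] q_used=1 → run F
t=35: (idle)
t=36: (idle)
t=37: (idle)
t=38: (idle)
t=39: (idle)
t=40: (idle)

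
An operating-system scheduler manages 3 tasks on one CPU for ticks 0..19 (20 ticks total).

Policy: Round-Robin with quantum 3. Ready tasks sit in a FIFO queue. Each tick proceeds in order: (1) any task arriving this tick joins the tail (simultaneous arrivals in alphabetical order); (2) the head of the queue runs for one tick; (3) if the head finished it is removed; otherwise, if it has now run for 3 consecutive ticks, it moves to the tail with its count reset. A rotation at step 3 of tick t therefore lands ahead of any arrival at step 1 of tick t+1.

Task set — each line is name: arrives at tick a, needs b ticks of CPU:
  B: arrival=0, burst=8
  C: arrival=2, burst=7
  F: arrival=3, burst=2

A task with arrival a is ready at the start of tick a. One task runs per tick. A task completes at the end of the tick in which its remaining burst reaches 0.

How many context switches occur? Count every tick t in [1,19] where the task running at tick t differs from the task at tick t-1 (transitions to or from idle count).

t=0: queue=[B] q_used=0 → run B
t=1: queue=[B] q_used=1 → run B
t=2: queue=[B,C] q_used=2 → run B
t=3: queue=[C,B,F] q_used=0 → run C
t=4: queue=[C,B,F] q_used=1 → run C
t=5: queue=[C,B,F] q_used=2 → run C
t=6: queue=[B,F,C] q_used=0 → run B
t=7: queue=[B,F,C] q_used=1 → run B
t=8: queue=[B,F,C] q_used=2 → run B
t=9: queue=[F,C,B] q_used=0 → run F
t=10: queue=[F,C,B] q_used=1 → run F
t=11: queue=[C,B] q_used=0 → run C
t=12: queue=[C,B] q_used=1 → run C
t=13: queue=[C,B] q_used=2 → run C
t=14: queue=[B,C] q_used=0 → run B
t=15: queue=[B,C] q_used=1 → run B
t=16: queue=[C] q_used=0 → run C
t=17: (idle)
t=18: (idle)
t=19: (idle)

context switches = 7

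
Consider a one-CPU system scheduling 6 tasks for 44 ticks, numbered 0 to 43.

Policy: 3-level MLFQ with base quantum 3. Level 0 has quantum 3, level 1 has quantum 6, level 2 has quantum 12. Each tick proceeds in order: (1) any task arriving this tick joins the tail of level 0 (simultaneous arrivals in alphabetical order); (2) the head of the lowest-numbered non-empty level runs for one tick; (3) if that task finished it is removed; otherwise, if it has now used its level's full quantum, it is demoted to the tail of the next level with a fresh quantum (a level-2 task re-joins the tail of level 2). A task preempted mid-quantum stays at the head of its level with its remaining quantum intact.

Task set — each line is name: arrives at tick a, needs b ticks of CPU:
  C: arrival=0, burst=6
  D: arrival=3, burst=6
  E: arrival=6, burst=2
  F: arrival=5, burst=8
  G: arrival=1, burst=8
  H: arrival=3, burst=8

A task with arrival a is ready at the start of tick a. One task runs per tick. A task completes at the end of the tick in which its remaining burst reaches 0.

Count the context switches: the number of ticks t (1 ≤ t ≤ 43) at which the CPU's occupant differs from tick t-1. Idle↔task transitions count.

context switches = 11

t=0: L0/L1/L2 = C/-/- → run C
t=1: L0/L1/L2 = CG/-/- → run C
t=2: L0/L1/L2 = CG/-/- → run C
t=3: L0/L1/L2 = GDH/C/- → run G
t=4: L0/L1/L2 = GDH/C/- → run G
t=5: L0/L1/L2 = GDHF/C/- → run G
t=6: L0/L1/L2 = DHFE/CG/- → run D
t=7: L0/L1/L2 = DHFE/CG/- → run D
t=8: L0/L1/L2 = DHFE/CG/- → run D
t=9: L0/L1/L2 = HFE/CGD/- → run H
t=10: L0/L1/L2 = HFE/CGD/- → run H
t=11: L0/L1/L2 = HFE/CGD/- → run H
t=12: L0/L1/L2 = FE/CGDH/- → run F
t=13: L0/L1/L2 = FE/CGDH/- → run F
t=14: L0/L1/L2 = FE/CGDH/- → run F
t=15: L0/L1/L2 = E/CGDHF/- → run E
t=16: L0/L1/L2 = E/CGDHF/- → run E
t=17: L0/L1/L2 = -/CGDHF/- → run C
t=18: L0/L1/L2 = -/CGDHF/- → run C
t=19: L0/L1/L2 = -/CGDHF/- → run C
t=20: L0/L1/L2 = -/GDHF/- → run G
t=21: L0/L1/L2 = -/GDHF/- → run G
t=22: L0/L1/L2 = -/GDHF/- → run G
t=23: L0/L1/L2 = -/GDHF/- → run G
t=24: L0/L1/L2 = -/GDHF/- → run G
t=25: L0/L1/L2 = -/DHF/- → run D
t=26: L0/L1/L2 = -/DHF/- → run D
t=27: L0/L1/L2 = -/DHF/- → run D
t=28: L0/L1/L2 = -/HF/- → run H
t=29: L0/L1/L2 = -/HF/- → run H
t=30: L0/L1/L2 = -/HF/- → run H
t=31: L0/L1/L2 = -/HF/- → run H
t=32: L0/L1/L2 = -/HF/- → run H
t=33: L0/L1/L2 = -/F/- → run F
t=34: L0/L1/L2 = -/F/- → run F
t=35: L0/L1/L2 = -/F/- → run F
t=36: L0/L1/L2 = -/F/- → run F
t=37: L0/L1/L2 = -/F/- → run F
t=38: (idle)
t=39: (idle)
t=40: (idle)
t=41: (idle)
t=42: (idle)
t=43: (idle)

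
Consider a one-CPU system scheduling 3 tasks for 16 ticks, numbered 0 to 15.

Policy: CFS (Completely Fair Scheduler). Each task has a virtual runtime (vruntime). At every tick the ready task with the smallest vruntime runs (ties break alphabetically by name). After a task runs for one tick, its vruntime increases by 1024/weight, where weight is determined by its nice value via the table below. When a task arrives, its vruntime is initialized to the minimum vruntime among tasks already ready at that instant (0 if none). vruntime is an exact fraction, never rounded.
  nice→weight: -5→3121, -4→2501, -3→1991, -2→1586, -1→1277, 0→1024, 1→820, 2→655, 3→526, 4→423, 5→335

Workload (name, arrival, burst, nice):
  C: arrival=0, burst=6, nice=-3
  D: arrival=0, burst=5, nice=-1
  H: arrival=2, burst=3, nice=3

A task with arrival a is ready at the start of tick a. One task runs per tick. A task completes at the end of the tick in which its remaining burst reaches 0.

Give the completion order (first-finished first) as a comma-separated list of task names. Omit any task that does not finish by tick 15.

t=0: vr[C=0 D=0] → run C
t=1: vr[C=1024/1991 D=0] → run D
t=2: vr[C=1024/1991 D=1024/1277 H=1024/1991] → run C
t=3: vr[C=2048/1991 D=1024/1277 H=1024/1991] → run H
t=4: vr[C=2048/1991 D=1024/1277 H=1288704/523633] → run D
t=5: vr[C=2048/1991 D=2048/1277 H=1288704/523633] → run C
t=6: vr[C=3072/1991 D=2048/1277 H=1288704/523633] → run C
t=7: vr[C=4096/1991 D=2048/1277 H=1288704/523633] → run D
t=8: vr[C=4096/1991 D=3072/1277 H=1288704/523633] → run C
t=9: vr[C=5120/1991 D=3072/1277 H=1288704/523633] → run D
t=10: vr[C=5120/1991 D=4096/1277 H=1288704/523633] → run H
t=11: vr[C=5120/1991 D=4096/1277 H=2308096/523633] → run C
t=12: vr[D=4096/1277 H=2308096/523633] → run D
t=13: vr[H=2308096/523633] → run H
t=14: (idle)
t=15: (idle)

completion order = C, D, H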